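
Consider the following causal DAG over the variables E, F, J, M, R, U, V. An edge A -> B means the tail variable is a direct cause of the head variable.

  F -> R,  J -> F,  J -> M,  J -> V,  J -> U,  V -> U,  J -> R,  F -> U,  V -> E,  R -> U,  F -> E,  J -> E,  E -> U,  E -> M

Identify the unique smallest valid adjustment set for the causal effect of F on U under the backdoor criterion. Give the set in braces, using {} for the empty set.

{J}

Variables eligible for adjustment (non-descendants of F, excluding F and U): {J, V}.
Backdoor paths from F to U:
  P1: F <- J -> V -> E -> U
  P2: F <- J -> V -> U
  P3: F <- J -> E <- V -> U
  P4: F <- J -> E -> U
  P5: F <- J -> M <- E <- V -> U
  P6: F <- J -> M <- E -> U
  P7: F <- J -> R -> U
  P8: F <- J -> U
The empty set is not sufficient: P1 (F <- J -> V -> E -> U) has no collider blocking it and no conditioned non-collider, so it is open.
Try {J}:
  P1: blocked at fork node J ∈ conditioning set.
  P2: blocked at fork node J ∈ conditioning set.
  P3: blocked at fork node J ∈ conditioning set.
  P4: blocked at fork node J ∈ conditioning set.
  P5: blocked at fork node J ∈ conditioning set.
  P6: blocked at fork node J ∈ conditioning set.
  P7: blocked at fork node J ∈ conditioning set.
  P8: blocked at fork node J ∈ conditioning set.
{J} contains no descendant of F and blocks every backdoor path.
No other singleton works — e.g. {V} leaves P4 open — so {J} is the unique smallest valid adjustment set.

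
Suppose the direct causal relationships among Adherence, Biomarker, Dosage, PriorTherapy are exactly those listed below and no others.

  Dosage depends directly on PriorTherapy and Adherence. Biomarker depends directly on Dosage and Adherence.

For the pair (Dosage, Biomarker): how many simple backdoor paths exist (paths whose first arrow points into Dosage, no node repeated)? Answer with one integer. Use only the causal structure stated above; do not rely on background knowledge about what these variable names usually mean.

1

A backdoor path from Dosage to Biomarker is any simple undirected path whose first edge points into Dosage (i.e. leaves Dosage via a parent).
Parents of Dosage: {Adherence, PriorTherapy}.
Enumerating:
  P1: Dosage <- Adherence -> Biomarker
That exhausts the simple backdoor paths. Count: 1.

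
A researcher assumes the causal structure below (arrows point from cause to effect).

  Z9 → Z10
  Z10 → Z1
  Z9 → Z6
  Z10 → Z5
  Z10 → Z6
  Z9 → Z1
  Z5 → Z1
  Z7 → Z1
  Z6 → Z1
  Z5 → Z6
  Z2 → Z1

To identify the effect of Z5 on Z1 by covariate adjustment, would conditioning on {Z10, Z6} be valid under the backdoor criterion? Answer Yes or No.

No

Backdoor paths from Z5 to Z1 (paths whose first edge points into Z5):
  P1: Z5 <- Z10 <- Z9 -> Z6 -> Z1
  P2: Z5 <- Z10 <- Z9 -> Z1
  P3: Z5 <- Z10 -> Z6 <- Z9 -> Z1
  P4: Z5 <- Z10 -> Z6 -> Z1
  P5: Z5 <- Z10 -> Z1
Condition 1 (no descendant of Z5 in the set): FAILS — Z6 is a descendant of Z5.
Condition 2 (every backdoor path blocked by {Z10, Z6}):
  P1: blocked at chain node Z10 ∈ conditioning set.
  P2: blocked at chain node Z10 ∈ conditioning set.
  P3: blocked at fork node Z10 ∈ conditioning set.
  P4: blocked at fork node Z10 ∈ conditioning set.
  P5: blocked at fork node Z10 ∈ conditioning set.
{Z10, Z6} does not satisfy the backdoor criterion.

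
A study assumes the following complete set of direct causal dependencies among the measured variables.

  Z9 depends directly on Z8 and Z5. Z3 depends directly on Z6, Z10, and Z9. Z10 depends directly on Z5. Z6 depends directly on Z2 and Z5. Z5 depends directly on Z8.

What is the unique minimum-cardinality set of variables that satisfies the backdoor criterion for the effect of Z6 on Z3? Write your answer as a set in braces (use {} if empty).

{Z5}

Variables eligible for adjustment (non-descendants of Z6, excluding Z6 and Z3): {Z10, Z2, Z5, Z8, Z9}.
Backdoor paths from Z6 to Z3:
  P1: Z6 <- Z5 <- Z8 -> Z9 -> Z3
  P2: Z6 <- Z5 -> Z10 -> Z3
  P3: Z6 <- Z5 -> Z9 -> Z3
The empty set is not sufficient: P1 (Z6 <- Z5 <- Z8 -> Z9 -> Z3) has no collider blocking it and no conditioned non-collider, so it is open.
Try {Z5}:
  P1: blocked at chain node Z5 ∈ conditioning set.
  P2: blocked at fork node Z5 ∈ conditioning set.
  P3: blocked at fork node Z5 ∈ conditioning set.
{Z5} contains no descendant of Z6 and blocks every backdoor path.
No other singleton works — e.g. {Z8} leaves P2 open — so {Z5} is the unique smallest valid adjustment set.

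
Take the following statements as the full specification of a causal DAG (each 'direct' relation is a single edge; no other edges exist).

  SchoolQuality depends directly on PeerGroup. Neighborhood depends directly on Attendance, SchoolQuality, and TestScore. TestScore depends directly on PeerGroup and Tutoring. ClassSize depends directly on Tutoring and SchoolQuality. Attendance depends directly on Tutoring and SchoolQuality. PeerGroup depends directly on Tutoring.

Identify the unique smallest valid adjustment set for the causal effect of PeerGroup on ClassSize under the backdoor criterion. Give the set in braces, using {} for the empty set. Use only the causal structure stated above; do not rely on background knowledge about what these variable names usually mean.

Variables eligible for adjustment (non-descendants of PeerGroup, excluding PeerGroup and ClassSize): {Tutoring}.
Backdoor paths from PeerGroup to ClassSize:
  P1: PeerGroup <- Tutoring -> TestScore -> Neighborhood <- SchoolQuality -> ClassSize
  P2: PeerGroup <- Tutoring -> TestScore -> Neighborhood <- Attendance <- SchoolQuality -> ClassSize
  P3: PeerGroup <- Tutoring -> Attendance <- SchoolQuality -> ClassSize
  P4: PeerGroup <- Tutoring -> Attendance -> Neighborhood <- SchoolQuality -> ClassSize
  P5: PeerGroup <- Tutoring -> ClassSize
The empty set is not sufficient: P5 (PeerGroup <- Tutoring -> ClassSize) has no collider blocking it and no conditioned non-collider, so it is open.
Try {Tutoring}:
  P1: blocked at fork node Tutoring ∈ conditioning set.
  P2: blocked at fork node Tutoring ∈ conditioning set.
  P3: blocked at fork node Tutoring ∈ conditioning set.
  P4: blocked at fork node Tutoring ∈ conditioning set.
  P5: blocked at fork node Tutoring ∈ conditioning set.
{Tutoring} contains no descendant of PeerGroup and blocks every backdoor path.
{Tutoring} is the unique smallest valid adjustment set.

{Tutoring}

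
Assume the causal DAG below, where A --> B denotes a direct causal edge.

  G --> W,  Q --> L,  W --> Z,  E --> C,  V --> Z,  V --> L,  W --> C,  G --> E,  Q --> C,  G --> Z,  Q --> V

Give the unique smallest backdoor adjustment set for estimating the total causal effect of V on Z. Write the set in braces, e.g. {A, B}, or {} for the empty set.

Variables eligible for adjustment (non-descendants of V, excluding V and Z): {C, E, G, Q, W}.
Backdoor paths from V to Z:
  P1: V <- Q -> C <- E <- G -> W -> Z
  P2: V <- Q -> C <- E <- G -> Z
  P3: V <- Q -> C <- W <- G -> Z
  P4: V <- Q -> C <- W -> Z
Each backdoor path contains an unconditioned collider, so every path is already blocked with the empty conditioning set:
  P1: blocked at collider C (neither it nor any descendant is in the conditioning set).
  P2: blocked at collider C (neither it nor any descendant is in the conditioning set).
  P3: blocked at collider C (neither it nor any descendant is in the conditioning set).
  P4: blocked at collider C (neither it nor any descendant is in the conditioning set).
The empty set is therefore the unique smallest valid set.

{}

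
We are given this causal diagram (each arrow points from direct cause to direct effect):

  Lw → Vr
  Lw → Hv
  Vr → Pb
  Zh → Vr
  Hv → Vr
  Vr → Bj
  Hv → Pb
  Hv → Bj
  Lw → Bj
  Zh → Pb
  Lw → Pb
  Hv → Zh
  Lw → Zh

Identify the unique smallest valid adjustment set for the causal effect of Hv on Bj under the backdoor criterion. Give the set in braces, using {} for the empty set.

Variables eligible for adjustment (non-descendants of Hv, excluding Hv and Bj): {Lw}.
Backdoor paths from Hv to Bj:
  P1: Hv <- Lw -> Zh -> Vr -> Bj
  P2: Hv <- Lw -> Zh -> Pb <- Vr -> Bj
  P3: Hv <- Lw -> Vr -> Bj
  P4: Hv <- Lw -> Bj
  P5: Hv <- Lw -> Pb <- Zh -> Vr -> Bj
  P6: Hv <- Lw -> Pb <- Vr -> Bj
The empty set is not sufficient: P1 (Hv <- Lw -> Zh -> Vr -> Bj) has no collider blocking it and no conditioned non-collider, so it is open.
Try {Lw}:
  P1: blocked at fork node Lw ∈ conditioning set.
  P2: blocked at fork node Lw ∈ conditioning set.
  P3: blocked at fork node Lw ∈ conditioning set.
  P4: blocked at fork node Lw ∈ conditioning set.
  P5: blocked at fork node Lw ∈ conditioning set.
  P6: blocked at fork node Lw ∈ conditioning set.
{Lw} contains no descendant of Hv and blocks every backdoor path.
{Lw} is the unique smallest valid adjustment set.

{Lw}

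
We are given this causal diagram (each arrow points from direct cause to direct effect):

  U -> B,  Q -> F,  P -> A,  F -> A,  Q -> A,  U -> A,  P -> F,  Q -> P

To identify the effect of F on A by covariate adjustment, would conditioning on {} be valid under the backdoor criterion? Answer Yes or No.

No

Backdoor paths from F to A (paths whose first edge points into F):
  P1: F <- Q -> P -> A
  P2: F <- Q -> A
  P3: F <- P <- Q -> A
  P4: F <- P -> A
Condition 1 (no descendant of F in the set): holds — descendants of F are {A}; none are in {}.
Condition 2 (every backdoor path blocked by {}):
  P1: open — no interior node is in the conditioning set.
  P2: open — no interior node is in the conditioning set.
  P3: open — no interior node is in the conditioning set.
  P4: open — no interior node is in the conditioning set.
{} does not satisfy the backdoor criterion.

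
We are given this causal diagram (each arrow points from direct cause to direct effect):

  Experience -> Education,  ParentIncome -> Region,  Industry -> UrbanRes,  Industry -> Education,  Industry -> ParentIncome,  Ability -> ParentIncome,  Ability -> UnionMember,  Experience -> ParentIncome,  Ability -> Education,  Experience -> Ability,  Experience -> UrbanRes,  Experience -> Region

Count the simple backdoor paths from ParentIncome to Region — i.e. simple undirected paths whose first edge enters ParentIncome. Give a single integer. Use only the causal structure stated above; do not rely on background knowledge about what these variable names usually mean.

7

A backdoor path from ParentIncome to Region is any simple undirected path whose first edge points into ParentIncome (i.e. leaves ParentIncome via a parent).
Parents of ParentIncome: {Ability, Experience, Industry}.
Enumerating:
  P1: ParentIncome <- Experience -> Region
  P2: ParentIncome <- Ability <- Experience -> Region
  P3: ParentIncome <- Ability -> Education <- Experience -> Region
  P4: ParentIncome <- Ability -> Education <- Industry -> UrbanRes <- Experience -> Region
  P5: ParentIncome <- Industry -> Education <- Experience -> Region
  P6: ParentIncome <- Industry -> Education <- Ability <- Experience -> Region
  P7: ParentIncome <- Industry -> UrbanRes <- Experience -> Region
That exhausts the simple backdoor paths. Count: 7.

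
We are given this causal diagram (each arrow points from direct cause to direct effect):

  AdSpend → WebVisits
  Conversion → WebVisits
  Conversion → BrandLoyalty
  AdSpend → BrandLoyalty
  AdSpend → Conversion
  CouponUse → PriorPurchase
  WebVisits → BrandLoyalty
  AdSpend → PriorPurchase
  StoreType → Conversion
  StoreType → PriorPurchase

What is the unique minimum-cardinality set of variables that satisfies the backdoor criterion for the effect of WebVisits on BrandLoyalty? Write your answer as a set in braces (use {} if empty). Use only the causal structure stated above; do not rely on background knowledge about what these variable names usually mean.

{AdSpend, Conversion}

Variables eligible for adjustment (non-descendants of WebVisits, excluding WebVisits and BrandLoyalty): {AdSpend, Conversion, CouponUse, PriorPurchase, StoreType}.
Backdoor paths from WebVisits to BrandLoyalty:
  P1: WebVisits <- AdSpend -> Conversion -> BrandLoyalty
  P2: WebVisits <- AdSpend -> BrandLoyalty
  P3: WebVisits <- AdSpend -> PriorPurchase <- StoreType -> Conversion -> BrandLoyalty
  P4: WebVisits <- Conversion <- AdSpend -> BrandLoyalty
  P5: WebVisits <- Conversion <- StoreType -> PriorPurchase <- AdSpend -> BrandLoyalty
  P6: WebVisits <- Conversion -> BrandLoyalty
The empty set is not sufficient: P1 (WebVisits <- AdSpend -> Conversion -> BrandLoyalty) has no collider blocking it and no conditioned non-collider, so it is open.
Try {AdSpend, Conversion}:
  P1: blocked at fork node AdSpend ∈ conditioning set.
  P2: blocked at fork node AdSpend ∈ conditioning set.
  P3: blocked at fork node AdSpend ∈ conditioning set.
  P4: blocked at chain node Conversion ∈ conditioning set.
  P5: blocked at chain node Conversion ∈ conditioning set.
  P6: blocked at fork node Conversion ∈ conditioning set.
{AdSpend, Conversion} contains no descendant of WebVisits and blocks every backdoor path.
Every element of {AdSpend, Conversion} is needed (dropping AdSpend leaves P2 open; dropping Conversion leaves P6 open), so no proper subset is valid.
Among all size-2 subsets of the eligible variables, only {AdSpend, Conversion} blocks every backdoor path, so it is the unique smallest valid adjustment set.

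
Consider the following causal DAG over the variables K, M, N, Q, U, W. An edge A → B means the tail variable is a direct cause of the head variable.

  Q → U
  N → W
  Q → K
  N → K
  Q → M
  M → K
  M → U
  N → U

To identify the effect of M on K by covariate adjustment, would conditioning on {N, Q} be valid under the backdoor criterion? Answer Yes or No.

Backdoor paths from M to K (paths whose first edge points into M):
  P1: M <- Q -> K
  P2: M <- Q -> U <- N -> K
Condition 1 (no descendant of M in the set): holds — descendants of M are {K, U}; none are in {N, Q}.
Condition 2 (every backdoor path blocked by {N, Q}):
  P1: blocked at fork node Q ∈ conditioning set.
  P2: blocked at fork node Q ∈ conditioning set.
{N, Q} satisfies the backdoor criterion.

Yes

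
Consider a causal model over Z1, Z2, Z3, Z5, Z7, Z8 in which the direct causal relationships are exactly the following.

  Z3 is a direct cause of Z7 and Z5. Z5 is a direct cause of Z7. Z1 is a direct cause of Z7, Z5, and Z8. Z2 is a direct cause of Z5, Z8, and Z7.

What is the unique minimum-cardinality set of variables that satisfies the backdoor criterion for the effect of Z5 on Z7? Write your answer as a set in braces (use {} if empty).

Variables eligible for adjustment (non-descendants of Z5, excluding Z5 and Z7): {Z1, Z2, Z3, Z8}.
Backdoor paths from Z5 to Z7:
  P1: Z5 <- Z2 -> Z7
  P2: Z5 <- Z2 -> Z8 <- Z1 -> Z7
  P3: Z5 <- Z1 -> Z7
  P4: Z5 <- Z1 -> Z8 <- Z2 -> Z7
  P5: Z5 <- Z3 -> Z7
The empty set is not sufficient: P1 (Z5 <- Z2 -> Z7) has no collider blocking it and no conditioned non-collider, so it is open.
Try {Z1, Z2, Z3}:
  P1: blocked at fork node Z2 ∈ conditioning set.
  P2: blocked at fork node Z2 ∈ conditioning set.
  P3: blocked at fork node Z1 ∈ conditioning set.
  P4: blocked at fork node Z1 ∈ conditioning set.
  P5: blocked at fork node Z3 ∈ conditioning set.
{Z1, Z2, Z3} contains no descendant of Z5 and blocks every backdoor path.
Every element of {Z1, Z2, Z3} is needed (dropping Z1 leaves P3 open; dropping Z2 leaves P1 open; dropping Z3 leaves P5 open), so no proper subset is valid.
Among all size-3 subsets of the eligible variables, only {Z1, Z2, Z3} blocks every backdoor path, so it is the unique smallest valid adjustment set.

{Z1, Z2, Z3}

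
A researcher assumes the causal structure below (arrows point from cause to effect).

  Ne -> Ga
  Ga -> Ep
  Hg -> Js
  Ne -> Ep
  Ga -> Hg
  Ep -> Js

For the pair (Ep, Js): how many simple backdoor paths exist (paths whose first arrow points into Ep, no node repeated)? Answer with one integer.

A backdoor path from Ep to Js is any simple undirected path whose first edge points into Ep (i.e. leaves Ep via a parent).
Parents of Ep: {Ga, Ne}.
Enumerating:
  P1: Ep <- Ne -> Ga -> Hg -> Js
  P2: Ep <- Ga -> Hg -> Js
That exhausts the simple backdoor paths. Count: 2.

2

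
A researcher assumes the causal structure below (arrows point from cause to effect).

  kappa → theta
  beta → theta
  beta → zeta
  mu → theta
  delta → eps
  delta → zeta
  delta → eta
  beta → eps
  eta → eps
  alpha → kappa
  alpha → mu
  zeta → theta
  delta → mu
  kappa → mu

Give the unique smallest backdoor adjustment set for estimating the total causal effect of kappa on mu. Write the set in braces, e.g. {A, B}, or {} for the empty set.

{alpha}

Variables eligible for adjustment (non-descendants of kappa, excluding kappa and mu): {alpha, beta, delta, eps, eta, zeta}.
Backdoor paths from kappa to mu:
  P1: kappa <- alpha -> mu
The empty set is not sufficient: P1 (kappa <- alpha -> mu) has no collider blocking it and no conditioned non-collider, so it is open.
Try {alpha}:
  P1: blocked at fork node alpha ∈ conditioning set.
{alpha} contains no descendant of kappa and blocks every backdoor path.
No other singleton works — e.g. {delta} leaves P1 open — so {alpha} is the unique smallest valid adjustment set.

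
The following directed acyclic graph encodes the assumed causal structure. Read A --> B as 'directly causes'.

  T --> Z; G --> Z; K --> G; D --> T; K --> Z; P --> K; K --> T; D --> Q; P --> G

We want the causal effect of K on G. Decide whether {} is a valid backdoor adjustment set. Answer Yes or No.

No

Backdoor paths from K to G (paths whose first edge points into K):
  P1: K <- P -> G
Condition 1 (no descendant of K in the set): holds — descendants of K are {G, T, Z}; none are in {}.
Condition 2 (every backdoor path blocked by {}):
  P1: open — no interior node is in the conditioning set.
{} does not satisfy the backdoor criterion.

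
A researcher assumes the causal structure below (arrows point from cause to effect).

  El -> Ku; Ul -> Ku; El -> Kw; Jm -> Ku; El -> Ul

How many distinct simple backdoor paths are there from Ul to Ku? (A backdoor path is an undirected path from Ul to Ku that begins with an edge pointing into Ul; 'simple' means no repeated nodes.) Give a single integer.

1

A backdoor path from Ul to Ku is any simple undirected path whose first edge points into Ul (i.e. leaves Ul via a parent).
Parents of Ul: {El}.
Enumerating:
  P1: Ul <- El -> Ku
That exhausts the simple backdoor paths. Count: 1.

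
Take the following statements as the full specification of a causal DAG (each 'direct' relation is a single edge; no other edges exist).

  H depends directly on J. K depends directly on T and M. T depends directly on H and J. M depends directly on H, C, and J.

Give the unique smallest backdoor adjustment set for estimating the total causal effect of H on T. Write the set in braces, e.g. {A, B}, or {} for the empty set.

{J}

Variables eligible for adjustment (non-descendants of H, excluding H and T): {C, J}.
Backdoor paths from H to T:
  P1: H <- J -> T
  P2: H <- J -> M -> K <- T
The empty set is not sufficient: P1 (H <- J -> T) has no collider blocking it and no conditioned non-collider, so it is open.
Try {J}:
  P1: blocked at fork node J ∈ conditioning set.
  P2: blocked at fork node J ∈ conditioning set.
{J} contains no descendant of H and blocks every backdoor path.
No other singleton works — e.g. {C} leaves P1 open — so {J} is the unique smallest valid adjustment set.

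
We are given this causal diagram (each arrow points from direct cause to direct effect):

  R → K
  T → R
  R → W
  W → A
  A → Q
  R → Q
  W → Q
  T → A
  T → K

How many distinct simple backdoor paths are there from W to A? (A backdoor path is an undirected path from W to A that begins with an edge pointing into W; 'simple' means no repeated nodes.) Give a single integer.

A backdoor path from W to A is any simple undirected path whose first edge points into W (i.e. leaves W via a parent).
Parents of W: {R}.
Enumerating:
  P1: W <- R <- T -> A
  P2: W <- R -> Q <- A
  P3: W <- R -> K <- T -> A
That exhausts the simple backdoor paths. Count: 3.

3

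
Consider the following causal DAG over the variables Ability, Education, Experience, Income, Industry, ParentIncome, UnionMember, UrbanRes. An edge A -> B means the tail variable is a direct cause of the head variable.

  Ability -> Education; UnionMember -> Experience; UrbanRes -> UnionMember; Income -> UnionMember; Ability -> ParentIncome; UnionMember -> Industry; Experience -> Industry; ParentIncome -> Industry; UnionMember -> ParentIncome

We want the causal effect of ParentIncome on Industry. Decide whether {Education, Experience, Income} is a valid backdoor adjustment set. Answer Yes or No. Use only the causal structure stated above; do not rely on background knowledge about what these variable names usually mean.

Backdoor paths from ParentIncome to Industry (paths whose first edge points into ParentIncome):
  P1: ParentIncome <- UnionMember -> Experience -> Industry
  P2: ParentIncome <- UnionMember -> Industry
Condition 1 (no descendant of ParentIncome in the set): holds — descendants of ParentIncome are {Industry}; none are in {Education, Experience, Income}.
Condition 2 (every backdoor path blocked by {Education, Experience, Income}):
  P1: blocked at chain node Experience ∈ conditioning set.
  P2: open — no interior node is in the conditioning set.
{Education, Experience, Income} does not satisfy the backdoor criterion.

No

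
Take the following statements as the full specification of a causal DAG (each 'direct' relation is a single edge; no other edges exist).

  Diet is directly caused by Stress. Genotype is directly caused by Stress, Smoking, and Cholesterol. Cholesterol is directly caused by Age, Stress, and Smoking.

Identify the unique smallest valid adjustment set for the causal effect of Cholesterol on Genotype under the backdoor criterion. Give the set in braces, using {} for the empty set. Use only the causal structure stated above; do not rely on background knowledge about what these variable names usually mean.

{Smoking, Stress}

Variables eligible for adjustment (non-descendants of Cholesterol, excluding Cholesterol and Genotype): {Age, Diet, Smoking, Stress}.
Backdoor paths from Cholesterol to Genotype:
  P1: Cholesterol <- Smoking -> Genotype
  P2: Cholesterol <- Stress -> Genotype
The empty set is not sufficient: P1 (Cholesterol <- Smoking -> Genotype) has no collider blocking it and no conditioned non-collider, so it is open.
Try {Smoking, Stress}:
  P1: blocked at fork node Smoking ∈ conditioning set.
  P2: blocked at fork node Stress ∈ conditioning set.
{Smoking, Stress} contains no descendant of Cholesterol and blocks every backdoor path.
Every element of {Smoking, Stress} is needed (dropping Smoking leaves P1 open; dropping Stress leaves P2 open), so no proper subset is valid.
Among all size-2 subsets of the eligible variables, only {Smoking, Stress} blocks every backdoor path, so it is the unique smallest valid adjustment set.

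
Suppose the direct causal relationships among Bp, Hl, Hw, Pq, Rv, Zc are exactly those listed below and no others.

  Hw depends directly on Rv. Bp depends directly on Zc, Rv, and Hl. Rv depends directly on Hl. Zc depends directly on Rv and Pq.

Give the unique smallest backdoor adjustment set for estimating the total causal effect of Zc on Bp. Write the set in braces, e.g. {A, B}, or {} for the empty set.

{Rv}

Variables eligible for adjustment (non-descendants of Zc, excluding Zc and Bp): {Hl, Hw, Pq, Rv}.
Backdoor paths from Zc to Bp:
  P1: Zc <- Rv <- Hl -> Bp
  P2: Zc <- Rv -> Bp
The empty set is not sufficient: P1 (Zc <- Rv <- Hl -> Bp) has no collider blocking it and no conditioned non-collider, so it is open.
Try {Rv}:
  P1: blocked at chain node Rv ∈ conditioning set.
  P2: blocked at fork node Rv ∈ conditioning set.
{Rv} contains no descendant of Zc and blocks every backdoor path.
No other singleton works — e.g. {Hl} leaves P2 open — so {Rv} is the unique smallest valid adjustment set.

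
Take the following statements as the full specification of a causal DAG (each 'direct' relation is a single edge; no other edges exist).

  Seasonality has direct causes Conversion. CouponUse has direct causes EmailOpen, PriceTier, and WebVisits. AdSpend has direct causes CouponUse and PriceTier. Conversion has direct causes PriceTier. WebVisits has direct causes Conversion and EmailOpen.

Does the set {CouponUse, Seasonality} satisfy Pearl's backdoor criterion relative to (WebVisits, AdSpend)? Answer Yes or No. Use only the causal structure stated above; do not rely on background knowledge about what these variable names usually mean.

No

Backdoor paths from WebVisits to AdSpend (paths whose first edge points into WebVisits):
  P1: WebVisits <- EmailOpen -> CouponUse <- PriceTier -> AdSpend
  P2: WebVisits <- EmailOpen -> CouponUse -> AdSpend
  P3: WebVisits <- Conversion <- PriceTier -> CouponUse -> AdSpend
  P4: WebVisits <- Conversion <- PriceTier -> AdSpend
Condition 1 (no descendant of WebVisits in the set): FAILS — CouponUse is a descendant of WebVisits.
Condition 2 (every backdoor path blocked by {CouponUse, Seasonality}):
  P1: open — collider(s) CouponUse are conditioned on (or have a conditioned descendant) and no non-collider on the path is in the set.
  P2: blocked at chain node CouponUse ∈ conditioning set.
  P3: blocked at chain node CouponUse ∈ conditioning set.
  P4: open — no interior node is in the conditioning set.
{CouponUse, Seasonality} does not satisfy the backdoor criterion.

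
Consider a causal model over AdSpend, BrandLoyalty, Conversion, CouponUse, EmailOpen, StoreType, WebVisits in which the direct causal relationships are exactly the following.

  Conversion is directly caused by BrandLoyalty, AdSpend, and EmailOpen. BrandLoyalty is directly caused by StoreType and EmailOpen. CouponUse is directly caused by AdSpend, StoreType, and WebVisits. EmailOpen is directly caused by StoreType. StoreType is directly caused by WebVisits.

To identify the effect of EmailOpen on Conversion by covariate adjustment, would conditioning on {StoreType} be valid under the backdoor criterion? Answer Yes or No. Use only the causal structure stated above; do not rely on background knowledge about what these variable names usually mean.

Backdoor paths from EmailOpen to Conversion (paths whose first edge points into EmailOpen):
  P1: EmailOpen <- StoreType <- WebVisits -> CouponUse <- AdSpend -> Conversion
  P2: EmailOpen <- StoreType -> CouponUse <- AdSpend -> Conversion
  P3: EmailOpen <- StoreType -> BrandLoyalty -> Conversion
Condition 1 (no descendant of EmailOpen in the set): holds — descendants of EmailOpen are {BrandLoyalty, Conversion}; none are in {StoreType}.
Condition 2 (every backdoor path blocked by {StoreType}):
  P1: blocked at chain node StoreType ∈ conditioning set.
  P2: blocked at fork node StoreType ∈ conditioning set.
  P3: blocked at fork node StoreType ∈ conditioning set.
{StoreType} satisfies the backdoor criterion.

Yes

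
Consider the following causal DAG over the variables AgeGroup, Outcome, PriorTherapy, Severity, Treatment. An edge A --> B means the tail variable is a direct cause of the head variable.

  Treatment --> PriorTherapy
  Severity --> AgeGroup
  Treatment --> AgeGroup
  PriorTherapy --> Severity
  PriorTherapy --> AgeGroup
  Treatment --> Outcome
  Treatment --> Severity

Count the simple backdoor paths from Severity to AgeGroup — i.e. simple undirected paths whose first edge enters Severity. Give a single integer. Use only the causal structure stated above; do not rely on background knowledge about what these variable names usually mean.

A backdoor path from Severity to AgeGroup is any simple undirected path whose first edge points into Severity (i.e. leaves Severity via a parent).
Parents of Severity: {PriorTherapy, Treatment}.
Enumerating:
  P1: Severity <- Treatment -> PriorTherapy -> AgeGroup
  P2: Severity <- Treatment -> AgeGroup
  P3: Severity <- PriorTherapy <- Treatment -> AgeGroup
  P4: Severity <- PriorTherapy -> AgeGroup
That exhausts the simple backdoor paths. Count: 4.

4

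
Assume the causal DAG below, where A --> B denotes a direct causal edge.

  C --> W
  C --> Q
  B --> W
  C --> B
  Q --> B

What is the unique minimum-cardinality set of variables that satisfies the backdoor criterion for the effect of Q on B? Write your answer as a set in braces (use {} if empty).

Variables eligible for adjustment (non-descendants of Q, excluding Q and B): {C}.
Backdoor paths from Q to B:
  P1: Q <- C -> B
  P2: Q <- C -> W <- B
The empty set is not sufficient: P1 (Q <- C -> B) has no collider blocking it and no conditioned non-collider, so it is open.
Try {C}:
  P1: blocked at fork node C ∈ conditioning set.
  P2: blocked at fork node C ∈ conditioning set.
{C} contains no descendant of Q and blocks every backdoor path.
{C} is the unique smallest valid adjustment set.

{C}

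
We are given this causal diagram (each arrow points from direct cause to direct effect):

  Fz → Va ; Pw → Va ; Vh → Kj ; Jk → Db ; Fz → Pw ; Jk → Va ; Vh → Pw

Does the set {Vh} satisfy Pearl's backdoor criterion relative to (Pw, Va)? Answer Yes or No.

Backdoor paths from Pw to Va (paths whose first edge points into Pw):
  P1: Pw <- Fz -> Va
Condition 1 (no descendant of Pw in the set): holds — descendants of Pw are {Va}; none are in {Vh}.
Condition 2 (every backdoor path blocked by {Vh}):
  P1: open — no interior node is in the conditioning set.
{Vh} does not satisfy the backdoor criterion.

No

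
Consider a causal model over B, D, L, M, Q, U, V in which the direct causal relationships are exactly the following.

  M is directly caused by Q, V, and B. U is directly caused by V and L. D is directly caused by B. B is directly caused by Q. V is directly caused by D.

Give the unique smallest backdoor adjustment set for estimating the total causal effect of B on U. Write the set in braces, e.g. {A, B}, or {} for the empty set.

{}

Variables eligible for adjustment (non-descendants of B, excluding B and U): {L, Q}.
Backdoor paths from B to U:
  P1: B <- Q -> M <- V -> U
Each backdoor path contains an unconditioned collider, so every path is already blocked with the empty conditioning set:
  P1: blocked at collider M (neither it nor any descendant is in the conditioning set).
The empty set is therefore the unique smallest valid set.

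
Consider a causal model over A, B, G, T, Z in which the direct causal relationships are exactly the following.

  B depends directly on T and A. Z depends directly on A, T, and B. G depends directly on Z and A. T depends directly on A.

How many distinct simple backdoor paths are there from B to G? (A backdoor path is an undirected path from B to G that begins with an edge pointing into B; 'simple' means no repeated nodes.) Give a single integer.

A backdoor path from B to G is any simple undirected path whose first edge points into B (i.e. leaves B via a parent).
Parents of B: {A, T}.
Enumerating:
  P1: B <- A -> T -> Z -> G
  P2: B <- A -> Z -> G
  P3: B <- A -> G
  P4: B <- T <- A -> Z -> G
  P5: B <- T <- A -> G
  P6: B <- T -> Z <- A -> G
  P7: B <- T -> Z -> G
That exhausts the simple backdoor paths. Count: 7.

7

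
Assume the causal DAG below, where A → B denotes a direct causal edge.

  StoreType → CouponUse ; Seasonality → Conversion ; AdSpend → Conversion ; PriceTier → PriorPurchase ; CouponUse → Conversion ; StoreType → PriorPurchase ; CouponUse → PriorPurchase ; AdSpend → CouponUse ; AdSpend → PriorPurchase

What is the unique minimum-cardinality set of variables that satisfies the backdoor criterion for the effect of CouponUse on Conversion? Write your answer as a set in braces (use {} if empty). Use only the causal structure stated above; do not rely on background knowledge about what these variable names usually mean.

Variables eligible for adjustment (non-descendants of CouponUse, excluding CouponUse and Conversion): {AdSpend, PriceTier, Seasonality, StoreType}.
Backdoor paths from CouponUse to Conversion:
  P1: CouponUse <- StoreType -> PriorPurchase <- AdSpend -> Conversion
  P2: CouponUse <- AdSpend -> Conversion
The empty set is not sufficient: P2 (CouponUse <- AdSpend -> Conversion) has no collider blocking it and no conditioned non-collider, so it is open.
Try {AdSpend}:
  P1: blocked at collider PriorPurchase (neither it nor any descendant is in the conditioning set).
  P2: blocked at fork node AdSpend ∈ conditioning set.
{AdSpend} contains no descendant of CouponUse and blocks every backdoor path.
No other singleton works — e.g. {StoreType} leaves P2 open — so {AdSpend} is the unique smallest valid adjustment set.

{AdSpend}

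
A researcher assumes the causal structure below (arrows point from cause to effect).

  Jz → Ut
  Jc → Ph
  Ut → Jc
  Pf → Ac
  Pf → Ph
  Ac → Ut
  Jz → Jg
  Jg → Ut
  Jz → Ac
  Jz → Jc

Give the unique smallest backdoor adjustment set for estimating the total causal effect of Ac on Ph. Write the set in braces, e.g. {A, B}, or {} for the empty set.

{Jz, Pf}

Variables eligible for adjustment (non-descendants of Ac, excluding Ac and Ph): {Jg, Jz, Pf}.
Backdoor paths from Ac to Ph:
  P1: Ac <- Jz -> Jg -> Ut -> Jc -> Ph
  P2: Ac <- Jz -> Ut -> Jc -> Ph
  P3: Ac <- Jz -> Jc -> Ph
  P4: Ac <- Pf -> Ph
The empty set is not sufficient: P1 (Ac <- Jz -> Jg -> Ut -> Jc -> Ph) has no collider blocking it and no conditioned non-collider, so it is open.
Try {Jz, Pf}:
  P1: blocked at fork node Jz ∈ conditioning set.
  P2: blocked at fork node Jz ∈ conditioning set.
  P3: blocked at fork node Jz ∈ conditioning set.
  P4: blocked at fork node Pf ∈ conditioning set.
{Jz, Pf} contains no descendant of Ac and blocks every backdoor path.
Every element of {Jz, Pf} is needed (dropping Jz leaves P1 open; dropping Pf leaves P4 open), so no proper subset is valid.
Among all size-2 subsets of the eligible variables, only {Jz, Pf} blocks every backdoor path, so it is the unique smallest valid adjustment set.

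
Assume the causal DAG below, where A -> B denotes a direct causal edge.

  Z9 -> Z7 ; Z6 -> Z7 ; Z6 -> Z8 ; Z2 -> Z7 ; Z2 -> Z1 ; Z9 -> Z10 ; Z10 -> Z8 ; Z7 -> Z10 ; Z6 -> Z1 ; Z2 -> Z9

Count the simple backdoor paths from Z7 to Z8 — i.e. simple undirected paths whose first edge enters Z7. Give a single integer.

A backdoor path from Z7 to Z8 is any simple undirected path whose first edge points into Z7 (i.e. leaves Z7 via a parent).
Parents of Z7: {Z2, Z6, Z9}.
Enumerating:
  P1: Z7 <- Z2 -> Z9 -> Z10 -> Z8
  P2: Z7 <- Z2 -> Z1 <- Z6 -> Z8
  P3: Z7 <- Z6 -> Z1 <- Z2 -> Z9 -> Z10 -> Z8
  P4: Z7 <- Z6 -> Z8
  P5: Z7 <- Z9 <- Z2 -> Z1 <- Z6 -> Z8
  P6: Z7 <- Z9 -> Z10 -> Z8
That exhausts the simple backdoor paths. Count: 6.

6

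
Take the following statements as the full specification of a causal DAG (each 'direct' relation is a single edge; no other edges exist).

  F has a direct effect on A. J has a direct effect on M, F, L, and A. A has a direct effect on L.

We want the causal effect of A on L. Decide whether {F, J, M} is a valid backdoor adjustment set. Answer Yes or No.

Yes

Backdoor paths from A to L (paths whose first edge points into A):
  P1: A <- J -> L
  P2: A <- F <- J -> L
Condition 1 (no descendant of A in the set): holds — descendants of A are {L}; none are in {F, J, M}.
Condition 2 (every backdoor path blocked by {F, J, M}):
  P1: blocked at fork node J ∈ conditioning set.
  P2: blocked at chain node F ∈ conditioning set.
{F, J, M} satisfies the backdoor criterion.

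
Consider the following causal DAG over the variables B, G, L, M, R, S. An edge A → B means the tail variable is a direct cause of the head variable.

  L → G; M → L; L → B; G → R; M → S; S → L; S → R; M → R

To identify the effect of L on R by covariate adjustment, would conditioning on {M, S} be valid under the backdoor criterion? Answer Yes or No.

Yes

Backdoor paths from L to R (paths whose first edge points into L):
  P1: L <- M -> S -> R
  P2: L <- M -> R
  P3: L <- S <- M -> R
  P4: L <- S -> R
Condition 1 (no descendant of L in the set): holds — descendants of L are {B, G, R}; none are in {M, S}.
Condition 2 (every backdoor path blocked by {M, S}):
  P1: blocked at fork node M ∈ conditioning set.
  P2: blocked at fork node M ∈ conditioning set.
  P3: blocked at chain node S ∈ conditioning set.
  P4: blocked at fork node S ∈ conditioning set.
{M, S} satisfies the backdoor criterion.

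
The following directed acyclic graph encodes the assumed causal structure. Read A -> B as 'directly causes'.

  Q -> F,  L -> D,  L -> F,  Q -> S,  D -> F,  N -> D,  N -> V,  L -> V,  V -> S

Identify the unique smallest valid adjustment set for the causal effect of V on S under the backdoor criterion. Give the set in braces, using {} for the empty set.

{}

Variables eligible for adjustment (non-descendants of V, excluding V and S): {D, F, L, N, Q}.
Backdoor paths from V to S:
  P1: V <- L -> D -> F <- Q -> S
  P2: V <- L -> F <- Q -> S
  P3: V <- N -> D <- L -> F <- Q -> S
  P4: V <- N -> D -> F <- Q -> S
Each backdoor path contains an unconditioned collider, so every path is already blocked with the empty conditioning set:
  P1: blocked at collider F (neither it nor any descendant is in the conditioning set).
  P2: blocked at collider F (neither it nor any descendant is in the conditioning set).
  P3: blocked at collider D (neither it nor any descendant is in the conditioning set).
  P4: blocked at collider F (neither it nor any descendant is in the conditioning set).
The empty set is therefore the unique smallest valid set.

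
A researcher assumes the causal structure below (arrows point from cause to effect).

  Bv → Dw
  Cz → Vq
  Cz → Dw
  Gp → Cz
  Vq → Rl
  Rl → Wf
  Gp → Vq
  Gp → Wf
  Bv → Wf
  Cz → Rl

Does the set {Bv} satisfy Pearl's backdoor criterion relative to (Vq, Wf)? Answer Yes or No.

No

Backdoor paths from Vq to Wf (paths whose first edge points into Vq):
  P1: Vq <- Gp -> Cz -> Dw <- Bv -> Wf
  P2: Vq <- Gp -> Cz -> Rl -> Wf
  P3: Vq <- Gp -> Wf
  P4: Vq <- Cz <- Gp -> Wf
  P5: Vq <- Cz -> Dw <- Bv -> Wf
  P6: Vq <- Cz -> Rl -> Wf
Condition 1 (no descendant of Vq in the set): holds — descendants of Vq are {Rl, Wf}; none are in {Bv}.
Condition 2 (every backdoor path blocked by {Bv}):
  P1: blocked at collider Dw (neither it nor any descendant is in the conditioning set).
  P2: open — no interior node is in the conditioning set.
  P3: open — no interior node is in the conditioning set.
  P4: open — no interior node is in the conditioning set.
  P5: blocked at collider Dw (neither it nor any descendant is in the conditioning set).
  P6: open — no interior node is in the conditioning set.
{Bv} does not satisfy the backdoor criterion.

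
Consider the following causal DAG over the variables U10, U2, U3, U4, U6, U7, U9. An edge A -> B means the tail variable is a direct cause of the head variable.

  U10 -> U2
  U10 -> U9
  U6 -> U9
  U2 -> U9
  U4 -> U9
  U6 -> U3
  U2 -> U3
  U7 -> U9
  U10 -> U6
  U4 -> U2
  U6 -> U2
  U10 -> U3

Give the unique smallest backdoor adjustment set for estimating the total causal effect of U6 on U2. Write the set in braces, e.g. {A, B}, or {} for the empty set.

Variables eligible for adjustment (non-descendants of U6, excluding U6 and U2): {U10, U4, U7}.
Backdoor paths from U6 to U2:
  P1: U6 <- U10 -> U2
  P2: U6 <- U10 -> U3 <- U2
  P3: U6 <- U10 -> U9 <- U4 -> U2
  P4: U6 <- U10 -> U9 <- U2
The empty set is not sufficient: P1 (U6 <- U10 -> U2) has no collider blocking it and no conditioned non-collider, so it is open.
Try {U10}:
  P1: blocked at fork node U10 ∈ conditioning set.
  P2: blocked at fork node U10 ∈ conditioning set.
  P3: blocked at fork node U10 ∈ conditioning set.
  P4: blocked at fork node U10 ∈ conditioning set.
{U10} contains no descendant of U6 and blocks every backdoor path.
No other singleton works — e.g. {U4} leaves P1 open — so {U10} is the unique smallest valid adjustment set.

{U10}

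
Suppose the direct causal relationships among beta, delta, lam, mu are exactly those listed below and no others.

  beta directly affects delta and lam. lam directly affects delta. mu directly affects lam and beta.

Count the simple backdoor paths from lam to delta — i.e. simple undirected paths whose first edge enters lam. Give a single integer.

A backdoor path from lam to delta is any simple undirected path whose first edge points into lam (i.e. leaves lam via a parent).
Parents of lam: {beta, mu}.
Enumerating:
  P1: lam <- mu -> beta -> delta
  P2: lam <- beta -> delta
That exhausts the simple backdoor paths. Count: 2.

2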